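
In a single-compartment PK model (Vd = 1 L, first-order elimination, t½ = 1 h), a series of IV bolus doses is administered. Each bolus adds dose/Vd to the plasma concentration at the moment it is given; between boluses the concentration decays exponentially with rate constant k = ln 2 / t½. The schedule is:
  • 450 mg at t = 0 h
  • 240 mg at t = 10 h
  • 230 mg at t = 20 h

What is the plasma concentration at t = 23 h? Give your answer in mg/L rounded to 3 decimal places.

28.779 mg/L

k = ln 2 / 1 = 0.69315 per h
Dose 1 (450 mg at t=0 h): 450·exp(−0.69315·23) = 0.000 mg/L
Dose 2 (240 mg at t=10 h): 240·exp(−0.69315·13) = 0.029 mg/L
Dose 3 (230 mg at t=20 h): 230·exp(−0.69315·3) = 28.750 mg/L
C(23) = 0.000 + 0.029 + 28.750 = 28.779 mg/L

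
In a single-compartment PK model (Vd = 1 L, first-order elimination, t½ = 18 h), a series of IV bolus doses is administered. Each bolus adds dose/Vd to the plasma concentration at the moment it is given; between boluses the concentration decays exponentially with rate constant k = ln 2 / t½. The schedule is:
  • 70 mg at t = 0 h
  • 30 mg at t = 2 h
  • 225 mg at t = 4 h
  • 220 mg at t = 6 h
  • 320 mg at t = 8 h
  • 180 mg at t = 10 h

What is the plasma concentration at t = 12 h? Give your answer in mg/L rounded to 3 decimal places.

845.444 mg/L

k = ln 2 / 18 = 0.03851 per h
Dose 1 (70 mg at t=0 h): 70·exp(−0.03851·12) = 44.097 mg/L
Dose 2 (30 mg at t=2 h): 30·exp(−0.03851·10) = 20.412 mg/L
Dose 3 (225 mg at t=4 h): 225·exp(−0.03851·8) = 165.345 mg/L
Dose 4 (220 mg at t=6 h): 220·exp(−0.03851·6) = 174.614 mg/L
Dose 5 (320 mg at t=8 h): 320·exp(−0.03851·4) = 274.318 mg/L
Dose 6 (180 mg at t=10 h): 180·exp(−0.03851·2) = 166.657 mg/L
C(12) = 44.097 + 20.412 + 165.345 + 174.614 + 274.318 + 166.657 = 845.444 mg/L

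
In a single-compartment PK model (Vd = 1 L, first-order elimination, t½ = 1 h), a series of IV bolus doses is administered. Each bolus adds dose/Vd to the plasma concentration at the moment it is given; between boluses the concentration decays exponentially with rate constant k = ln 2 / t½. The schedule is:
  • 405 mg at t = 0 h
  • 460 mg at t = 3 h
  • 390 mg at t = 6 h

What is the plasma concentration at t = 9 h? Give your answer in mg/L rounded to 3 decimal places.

56.729 mg/L

k = ln 2 / 1 = 0.69315 per h
Dose 1 (405 mg at t=0 h): 405·exp(−0.69315·9) = 0.791 mg/L
Dose 2 (460 mg at t=3 h): 460·exp(−0.69315·6) = 7.188 mg/L
Dose 3 (390 mg at t=6 h): 390·exp(−0.69315·3) = 48.750 mg/L
C(9) = 0.791 + 7.188 + 48.750 = 56.729 mg/L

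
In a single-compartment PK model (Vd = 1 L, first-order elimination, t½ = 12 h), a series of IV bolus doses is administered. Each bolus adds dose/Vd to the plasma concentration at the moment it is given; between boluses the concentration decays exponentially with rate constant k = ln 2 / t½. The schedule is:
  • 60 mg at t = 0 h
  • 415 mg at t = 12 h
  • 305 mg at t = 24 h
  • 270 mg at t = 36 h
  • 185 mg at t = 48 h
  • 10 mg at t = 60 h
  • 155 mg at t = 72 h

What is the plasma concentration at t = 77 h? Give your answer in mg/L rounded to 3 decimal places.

k = ln 2 / 12 = 0.05776 per h
Dose 1 (60 mg at t=0 h): 60·exp(−0.05776·77) = 0.702 mg/L
Dose 2 (415 mg at t=12 h): 415·exp(−0.05776·65) = 9.716 mg/L
Dose 3 (305 mg at t=24 h): 305·exp(−0.05776·53) = 14.281 mg/L
Dose 4 (270 mg at t=36 h): 270·exp(−0.05776·41) = 25.284 mg/L
Dose 5 (185 mg at t=48 h): 185·exp(−0.05776·29) = 34.648 mg/L
Dose 6 (10 mg at t=60 h): 10·exp(−0.05776·17) = 3.746 mg/L
Dose 7 (155 mg at t=72 h): 155·exp(−0.05776·5) = 116.119 mg/L
C(77) = 0.702 + 9.716 + 14.281 + 25.284 + 34.648 + 3.746 + 116.119 = 204.496 mg/L

204.496 mg/L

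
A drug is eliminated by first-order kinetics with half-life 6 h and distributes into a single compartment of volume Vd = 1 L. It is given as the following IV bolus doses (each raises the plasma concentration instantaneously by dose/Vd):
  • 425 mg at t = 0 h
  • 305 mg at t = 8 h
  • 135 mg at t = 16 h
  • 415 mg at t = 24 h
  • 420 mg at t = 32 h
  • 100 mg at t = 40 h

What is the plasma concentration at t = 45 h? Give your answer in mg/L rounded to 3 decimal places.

197.678 mg/L

k = ln 2 / 6 = 0.11552 per h
Dose 1 (425 mg at t=0 h): 425·exp(−0.11552·45) = 2.348 mg/L
Dose 2 (305 mg at t=8 h): 305·exp(−0.11552·37) = 4.246 mg/L
Dose 3 (135 mg at t=16 h): 135·exp(−0.11552·29) = 4.735 mg/L
Dose 4 (415 mg at t=24 h): 415·exp(−0.11552·21) = 36.681 mg/L
Dose 5 (420 mg at t=32 h): 420·exp(−0.11552·13) = 93.544 mg/L
Dose 6 (100 mg at t=40 h): 100·exp(−0.11552·5) = 56.123 mg/L
C(45) = 2.348 + 4.246 + 4.735 + 36.681 + 93.544 + 56.123 = 197.678 mg/L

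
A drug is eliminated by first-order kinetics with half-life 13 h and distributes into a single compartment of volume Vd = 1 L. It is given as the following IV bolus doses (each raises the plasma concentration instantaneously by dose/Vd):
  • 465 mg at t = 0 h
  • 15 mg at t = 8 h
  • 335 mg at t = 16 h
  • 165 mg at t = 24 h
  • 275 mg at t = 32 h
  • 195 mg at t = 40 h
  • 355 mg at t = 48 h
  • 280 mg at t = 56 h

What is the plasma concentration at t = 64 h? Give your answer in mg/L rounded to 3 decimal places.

k = ln 2 / 13 = 0.05332 per h
Dose 1 (465 mg at t=0 h): 465·exp(−0.05332·64) = 15.327 mg/L
Dose 2 (15 mg at t=8 h): 15·exp(−0.05332·56) = 0.757 mg/L
Dose 3 (335 mg at t=16 h): 335·exp(−0.05332·48) = 25.915 mg/L
Dose 4 (165 mg at t=24 h): 165·exp(−0.05332·40) = 19.554 mg/L
Dose 5 (275 mg at t=32 h): 275·exp(−0.05332·32) = 49.927 mg/L
Dose 6 (195 mg at t=40 h): 195·exp(−0.05332·24) = 54.236 mg/L
Dose 7 (355 mg at t=48 h): 355·exp(−0.05332·16) = 151.262 mg/L
Dose 8 (280 mg at t=56 h): 280·exp(−0.05332·8) = 182.772 mg/L
C(64) = 15.327 + 0.757 + 25.915 + 19.554 + 49.927 + 54.236 + 151.262 + 182.772 = 499.750 mg/L

499.750 mg/L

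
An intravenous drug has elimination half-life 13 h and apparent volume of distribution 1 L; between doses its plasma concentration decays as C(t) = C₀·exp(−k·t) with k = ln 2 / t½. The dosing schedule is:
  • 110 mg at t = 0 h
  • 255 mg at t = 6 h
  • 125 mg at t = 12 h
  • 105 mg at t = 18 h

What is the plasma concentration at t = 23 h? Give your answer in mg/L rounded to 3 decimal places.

k = ln 2 / 13 = 0.05332 per h
Dose 1 (110 mg at t=0 h): 110·exp(−0.05332·23) = 32.270 mg/L
Dose 2 (255 mg at t=6 h): 255·exp(−0.05332·17) = 103.011 mg/L
Dose 3 (125 mg at t=12 h): 125·exp(−0.05332·11) = 69.533 mg/L
Dose 4 (105 mg at t=18 h): 105·exp(−0.05332·5) = 80.428 mg/L
C(23) = 32.270 + 103.011 + 69.533 + 80.428 = 285.243 mg/L

285.243 mg/L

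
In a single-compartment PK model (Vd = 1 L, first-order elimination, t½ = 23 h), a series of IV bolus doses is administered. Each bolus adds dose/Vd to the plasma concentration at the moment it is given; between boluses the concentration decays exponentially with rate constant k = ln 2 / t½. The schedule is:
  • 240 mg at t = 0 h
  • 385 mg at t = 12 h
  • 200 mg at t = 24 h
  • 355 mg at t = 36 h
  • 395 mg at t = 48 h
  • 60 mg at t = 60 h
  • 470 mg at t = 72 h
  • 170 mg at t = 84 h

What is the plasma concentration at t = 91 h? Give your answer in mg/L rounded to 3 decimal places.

k = ln 2 / 23 = 0.03014 per h
Dose 1 (240 mg at t=0 h): 240·exp(−0.03014·91) = 15.459 mg/L
Dose 2 (385 mg at t=12 h): 385·exp(−0.03014·79) = 35.603 mg/L
Dose 3 (200 mg at t=24 h): 200·exp(−0.03014·67) = 26.553 mg/L
Dose 4 (355 mg at t=36 h): 355·exp(−0.03014·55) = 67.667 mg/L
Dose 5 (395 mg at t=48 h): 395·exp(−0.03014·43) = 108.094 mg/L
Dose 6 (60 mg at t=60 h): 60·exp(−0.03014·31) = 23.573 mg/L
Dose 7 (470 mg at t=72 h): 470·exp(−0.03014·19) = 265.107 mg/L
Dose 8 (170 mg at t=84 h): 170·exp(−0.03014·7) = 137.667 mg/L
C(91) = 15.459 + 35.603 + 26.553 + 67.667 + 108.094 + 23.573 + 265.107 + 137.667 = 679.723 mg/L

679.723 mg/L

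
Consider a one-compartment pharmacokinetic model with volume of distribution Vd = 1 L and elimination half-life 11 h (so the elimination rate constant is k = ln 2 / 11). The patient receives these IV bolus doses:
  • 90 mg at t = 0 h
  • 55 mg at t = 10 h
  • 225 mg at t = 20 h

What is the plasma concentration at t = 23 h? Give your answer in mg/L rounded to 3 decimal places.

231.614 mg/L

k = ln 2 / 11 = 0.06301 per h
Dose 1 (90 mg at t=0 h): 90·exp(−0.06301·23) = 21.126 mg/L
Dose 2 (55 mg at t=10 h): 55·exp(−0.06301·13) = 24.244 mg/L
Dose 3 (225 mg at t=20 h): 225·exp(−0.06301·3) = 186.244 mg/L
C(23) = 21.126 + 24.244 + 186.244 = 231.614 mg/L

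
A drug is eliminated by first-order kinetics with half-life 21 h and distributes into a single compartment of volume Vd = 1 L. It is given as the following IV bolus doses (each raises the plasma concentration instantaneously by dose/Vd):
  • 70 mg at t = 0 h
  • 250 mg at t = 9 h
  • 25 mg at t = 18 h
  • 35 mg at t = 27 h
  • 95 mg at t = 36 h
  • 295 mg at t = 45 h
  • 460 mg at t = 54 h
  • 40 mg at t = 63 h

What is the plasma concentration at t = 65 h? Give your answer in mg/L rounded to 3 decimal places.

609.164 mg/L

k = ln 2 / 21 = 0.03301 per h
Dose 1 (70 mg at t=0 h): 70·exp(−0.03301·65) = 8.191 mg/L
Dose 2 (250 mg at t=9 h): 250·exp(−0.03301·56) = 39.373 mg/L
Dose 3 (25 mg at t=18 h): 25·exp(−0.03301·47) = 5.299 mg/L
Dose 4 (35 mg at t=27 h): 35·exp(−0.03301·38) = 9.985 mg/L
Dose 5 (95 mg at t=36 h): 95·exp(−0.03301·29) = 36.477 mg/L
Dose 6 (295 mg at t=45 h): 295·exp(−0.03301·20) = 152.450 mg/L
Dose 7 (460 mg at t=54 h): 460·exp(−0.03301·11) = 319.945 mg/L
Dose 8 (40 mg at t=63 h): 40·exp(−0.03301·2) = 37.445 mg/L
C(65) = 8.191 + 39.373 + 5.299 + 9.985 + 36.477 + 152.450 + 319.945 + 37.445 = 609.164 mg/L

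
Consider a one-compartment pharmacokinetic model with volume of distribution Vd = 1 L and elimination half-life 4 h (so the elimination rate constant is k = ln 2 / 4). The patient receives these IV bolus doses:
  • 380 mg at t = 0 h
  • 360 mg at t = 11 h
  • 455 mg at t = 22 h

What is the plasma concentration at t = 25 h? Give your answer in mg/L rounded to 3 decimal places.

k = ln 2 / 4 = 0.17329 per h
Dose 1 (380 mg at t=0 h): 380·exp(−0.17329·25) = 4.993 mg/L
Dose 2 (360 mg at t=11 h): 360·exp(−0.17329·14) = 31.820 mg/L
Dose 3 (455 mg at t=22 h): 455·exp(−0.17329·3) = 270.545 mg/L
C(25) = 4.993 + 31.820 + 270.545 = 307.357 mg/L

307.357 mg/L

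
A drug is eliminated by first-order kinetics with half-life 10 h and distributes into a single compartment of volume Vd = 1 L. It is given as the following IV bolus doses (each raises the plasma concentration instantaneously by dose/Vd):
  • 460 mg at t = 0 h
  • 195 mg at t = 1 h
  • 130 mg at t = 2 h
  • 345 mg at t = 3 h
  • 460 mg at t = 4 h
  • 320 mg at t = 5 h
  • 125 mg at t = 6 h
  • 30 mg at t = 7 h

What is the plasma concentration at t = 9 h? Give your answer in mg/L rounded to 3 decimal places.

1361.577 mg/L

k = ln 2 / 10 = 0.06931 per h
Dose 1 (460 mg at t=0 h): 460·exp(−0.06931·9) = 246.508 mg/L
Dose 2 (195 mg at t=1 h): 195·exp(−0.06931·8) = 111.998 mg/L
Dose 3 (130 mg at t=2 h): 130·exp(−0.06931·7) = 80.024 mg/L
Dose 4 (345 mg at t=3 h): 345·exp(−0.06931·6) = 227.615 mg/L
Dose 5 (460 mg at t=4 h): 460·exp(−0.06931·5) = 325.269 mg/L
Dose 6 (320 mg at t=5 h): 320·exp(−0.06931·4) = 242.515 mg/L
Dose 7 (125 mg at t=6 h): 125·exp(−0.06931·3) = 101.532 mg/L
Dose 8 (30 mg at t=7 h): 30·exp(−0.06931·2) = 26.117 mg/L
C(9) = 246.508 + 111.998 + 80.024 + 227.615 + 325.269 + 242.515 + 101.532 + 26.117 = 1361.577 mg/L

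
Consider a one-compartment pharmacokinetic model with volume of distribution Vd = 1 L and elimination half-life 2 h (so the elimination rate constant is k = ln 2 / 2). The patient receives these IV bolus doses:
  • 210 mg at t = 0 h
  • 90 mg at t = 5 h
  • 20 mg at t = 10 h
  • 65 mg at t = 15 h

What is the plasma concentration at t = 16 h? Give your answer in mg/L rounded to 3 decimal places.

k = ln 2 / 2 = 0.34657 per h
Dose 1 (210 mg at t=0 h): 210·exp(−0.34657·16) = 0.820 mg/L
Dose 2 (90 mg at t=5 h): 90·exp(−0.34657·11) = 1.989 mg/L
Dose 3 (20 mg at t=10 h): 20·exp(−0.34657·6) = 2.500 mg/L
Dose 4 (65 mg at t=15 h): 65·exp(−0.34657·1) = 45.962 mg/L
C(16) = 0.820 + 1.989 + 2.500 + 45.962 = 51.271 mg/L

51.271 mg/L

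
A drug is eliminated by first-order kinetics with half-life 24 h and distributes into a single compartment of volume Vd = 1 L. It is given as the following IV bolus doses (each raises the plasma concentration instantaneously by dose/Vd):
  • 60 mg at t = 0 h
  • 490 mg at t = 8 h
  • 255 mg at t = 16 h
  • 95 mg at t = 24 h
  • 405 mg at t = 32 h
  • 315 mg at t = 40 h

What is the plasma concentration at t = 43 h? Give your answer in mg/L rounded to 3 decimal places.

k = ln 2 / 24 = 0.02888 per h
Dose 1 (60 mg at t=0 h): 60·exp(−0.02888·43) = 17.330 mg/L
Dose 2 (490 mg at t=8 h): 490·exp(−0.02888·35) = 178.318 mg/L
Dose 3 (255 mg at t=16 h): 255·exp(−0.02888·27) = 116.918 mg/L
Dose 4 (95 mg at t=24 h): 95·exp(−0.02888·19) = 54.879 mg/L
Dose 5 (405 mg at t=32 h): 405·exp(−0.02888·11) = 294.770 mg/L
Dose 6 (315 mg at t=40 h): 315·exp(−0.02888·3) = 288.856 mg/L
C(43) = 17.330 + 178.318 + 116.918 + 54.879 + 294.770 + 288.856 = 951.071 mg/L

951.071 mg/L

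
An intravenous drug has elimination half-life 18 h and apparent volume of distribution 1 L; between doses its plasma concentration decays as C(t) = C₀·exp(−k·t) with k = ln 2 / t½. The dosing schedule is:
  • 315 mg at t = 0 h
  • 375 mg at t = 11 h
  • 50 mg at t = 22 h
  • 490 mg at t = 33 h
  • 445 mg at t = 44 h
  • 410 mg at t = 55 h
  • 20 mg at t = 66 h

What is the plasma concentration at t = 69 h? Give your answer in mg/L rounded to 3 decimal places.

k = ln 2 / 18 = 0.03851 per h
Dose 1 (315 mg at t=0 h): 315·exp(−0.03851·69) = 22.098 mg/L
Dose 2 (375 mg at t=11 h): 375·exp(−0.03851·58) = 40.183 mg/L
Dose 3 (50 mg at t=22 h): 50·exp(−0.03851·47) = 8.184 mg/L
Dose 4 (490 mg at t=33 h): 490·exp(−0.03851·36) = 122.500 mg/L
Dose 5 (445 mg at t=44 h): 445·exp(−0.03851·25) = 169.927 mg/L
Dose 6 (410 mg at t=55 h): 410·exp(−0.03851·14) = 239.138 mg/L
Dose 7 (20 mg at t=66 h): 20·exp(−0.03851·3) = 17.818 mg/L
C(69) = 22.098 + 40.183 + 8.184 + 122.500 + 169.927 + 239.138 + 17.818 = 619.849 mg/L

619.849 mg/L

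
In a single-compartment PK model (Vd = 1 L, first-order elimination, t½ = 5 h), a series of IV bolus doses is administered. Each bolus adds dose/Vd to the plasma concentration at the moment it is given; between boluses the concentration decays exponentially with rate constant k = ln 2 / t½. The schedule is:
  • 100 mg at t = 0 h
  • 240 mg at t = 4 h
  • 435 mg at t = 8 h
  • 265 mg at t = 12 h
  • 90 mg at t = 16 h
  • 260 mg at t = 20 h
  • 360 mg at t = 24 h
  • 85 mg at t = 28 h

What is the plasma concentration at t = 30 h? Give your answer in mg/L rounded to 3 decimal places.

349.590 mg/L

k = ln 2 / 5 = 0.13863 per h
Dose 1 (100 mg at t=0 h): 100·exp(−0.13863·30) = 1.563 mg/L
Dose 2 (240 mg at t=4 h): 240·exp(−0.13863·26) = 6.529 mg/L
Dose 3 (435 mg at t=8 h): 435·exp(−0.13863·22) = 20.604 mg/L
Dose 4 (265 mg at t=12 h): 265·exp(−0.13863·18) = 21.854 mg/L
Dose 5 (90 mg at t=16 h): 90·exp(−0.13863·14) = 12.923 mg/L
Dose 6 (260 mg at t=20 h): 260·exp(−0.13863·10) = 65.000 mg/L
Dose 7 (360 mg at t=24 h): 360·exp(−0.13863·6) = 156.699 mg/L
Dose 8 (85 mg at t=28 h): 85·exp(−0.13863·2) = 64.418 mg/L
C(30) = 1.563 + 6.529 + 20.604 + 21.854 + 12.923 + 65.000 + 156.699 + 64.418 = 349.590 mg/L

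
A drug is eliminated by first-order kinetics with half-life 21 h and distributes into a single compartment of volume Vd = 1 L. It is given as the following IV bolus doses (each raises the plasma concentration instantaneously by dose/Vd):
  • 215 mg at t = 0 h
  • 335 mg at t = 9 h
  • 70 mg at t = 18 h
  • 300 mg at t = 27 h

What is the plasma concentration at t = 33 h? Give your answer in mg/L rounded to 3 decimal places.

k = ln 2 / 21 = 0.03301 per h
Dose 1 (215 mg at t=0 h): 215·exp(−0.03301·33) = 72.342 mg/L
Dose 2 (335 mg at t=9 h): 335·exp(−0.03301·24) = 151.709 mg/L
Dose 3 (70 mg at t=18 h): 70·exp(−0.03301·15) = 42.665 mg/L
Dose 4 (300 mg at t=27 h): 300·exp(−0.03301·6) = 246.101 mg/L
C(33) = 72.342 + 151.709 + 42.665 + 246.101 = 512.817 mg/L

512.817 mg/L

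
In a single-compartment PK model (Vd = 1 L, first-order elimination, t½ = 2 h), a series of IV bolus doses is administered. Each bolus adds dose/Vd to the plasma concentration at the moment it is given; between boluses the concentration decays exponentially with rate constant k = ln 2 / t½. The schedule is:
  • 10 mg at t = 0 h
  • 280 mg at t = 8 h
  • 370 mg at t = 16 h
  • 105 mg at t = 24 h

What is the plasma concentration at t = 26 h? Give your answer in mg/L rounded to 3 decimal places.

64.611 mg/L

k = ln 2 / 2 = 0.34657 per h
Dose 1 (10 mg at t=0 h): 10·exp(−0.34657·26) = 0.001 mg/L
Dose 2 (280 mg at t=8 h): 280·exp(−0.34657·18) = 0.547 mg/L
Dose 3 (370 mg at t=16 h): 370·exp(−0.34657·10) = 11.562 mg/L
Dose 4 (105 mg at t=24 h): 105·exp(−0.34657·2) = 52.500 mg/L
C(26) = 0.001 + 0.547 + 11.562 + 52.500 = 64.611 mg/L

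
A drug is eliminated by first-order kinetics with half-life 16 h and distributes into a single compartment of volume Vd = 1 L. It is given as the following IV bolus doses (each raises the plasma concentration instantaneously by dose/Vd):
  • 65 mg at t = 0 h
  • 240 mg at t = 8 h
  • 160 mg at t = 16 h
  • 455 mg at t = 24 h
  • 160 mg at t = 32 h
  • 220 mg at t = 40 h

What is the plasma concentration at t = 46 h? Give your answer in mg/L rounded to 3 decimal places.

k = ln 2 / 16 = 0.04332 per h
Dose 1 (65 mg at t=0 h): 65·exp(−0.04332·46) = 8.860 mg/L
Dose 2 (240 mg at t=8 h): 240·exp(−0.04332·38) = 46.266 mg/L
Dose 3 (160 mg at t=16 h): 160·exp(−0.04332·30) = 43.620 mg/L
Dose 4 (455 mg at t=24 h): 455·exp(−0.04332·22) = 175.426 mg/L
Dose 5 (160 mg at t=32 h): 160·exp(−0.04332·14) = 87.241 mg/L
Dose 6 (220 mg at t=40 h): 220·exp(−0.04332·6) = 169.643 mg/L
C(46) = 8.860 + 46.266 + 43.620 + 175.426 + 87.241 + 169.643 = 531.057 mg/L

531.057 mg/L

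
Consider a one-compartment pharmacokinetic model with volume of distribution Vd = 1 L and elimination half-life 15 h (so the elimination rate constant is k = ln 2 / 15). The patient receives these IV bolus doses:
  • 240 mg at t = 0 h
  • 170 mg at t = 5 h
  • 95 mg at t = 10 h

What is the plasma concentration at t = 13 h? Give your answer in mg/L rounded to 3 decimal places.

k = ln 2 / 15 = 0.04621 per h
Dose 1 (240 mg at t=0 h): 240·exp(−0.04621·13) = 131.619 mg/L
Dose 2 (170 mg at t=5 h): 170·exp(−0.04621·8) = 117.463 mg/L
Dose 3 (95 mg at t=10 h): 95·exp(−0.04621·3) = 82.702 mg/L
C(13) = 131.619 + 117.463 + 82.702 = 331.784 mg/L

331.784 mg/L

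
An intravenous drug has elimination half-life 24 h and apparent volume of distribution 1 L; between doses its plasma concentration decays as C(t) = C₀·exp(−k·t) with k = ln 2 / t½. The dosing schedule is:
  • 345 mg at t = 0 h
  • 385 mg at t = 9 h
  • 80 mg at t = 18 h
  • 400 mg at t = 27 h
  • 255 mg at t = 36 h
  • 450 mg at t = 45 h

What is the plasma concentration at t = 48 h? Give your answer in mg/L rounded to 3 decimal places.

k = ln 2 / 24 = 0.02888 per h
Dose 1 (345 mg at t=0 h): 345·exp(−0.02888·48) = 86.250 mg/L
Dose 2 (385 mg at t=9 h): 385·exp(−0.02888·39) = 124.821 mg/L
Dose 3 (80 mg at t=18 h): 80·exp(−0.02888·30) = 33.636 mg/L
Dose 4 (400 mg at t=27 h): 400·exp(−0.02888·21) = 218.102 mg/L
Dose 5 (255 mg at t=36 h): 255·exp(−0.02888·12) = 180.312 mg/L
Dose 6 (450 mg at t=45 h): 450·exp(−0.02888·3) = 412.652 mg/L
C(48) = 86.250 + 124.821 + 33.636 + 218.102 + 180.312 + 412.652 = 1055.772 mg/L

1055.772 mg/L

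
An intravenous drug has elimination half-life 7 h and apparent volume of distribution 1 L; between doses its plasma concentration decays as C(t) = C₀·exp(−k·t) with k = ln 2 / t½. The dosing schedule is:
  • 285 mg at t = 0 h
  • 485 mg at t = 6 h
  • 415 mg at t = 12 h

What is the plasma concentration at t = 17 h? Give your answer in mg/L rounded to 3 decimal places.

k = ln 2 / 7 = 0.09902 per h
Dose 1 (285 mg at t=0 h): 285·exp(−0.09902·17) = 52.939 mg/L
Dose 2 (485 mg at t=6 h): 485·exp(−0.09902·11) = 163.190 mg/L
Dose 3 (415 mg at t=12 h): 415·exp(−0.09902·5) = 252.945 mg/L
C(17) = 52.939 + 163.190 + 252.945 = 469.074 mg/L

469.074 mg/L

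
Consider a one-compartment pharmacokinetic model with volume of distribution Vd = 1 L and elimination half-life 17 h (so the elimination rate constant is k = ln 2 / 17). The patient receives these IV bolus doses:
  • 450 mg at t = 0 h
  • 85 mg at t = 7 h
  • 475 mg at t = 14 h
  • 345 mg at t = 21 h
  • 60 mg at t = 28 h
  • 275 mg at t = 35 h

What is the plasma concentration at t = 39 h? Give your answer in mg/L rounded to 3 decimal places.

k = ln 2 / 17 = 0.04077 per h
Dose 1 (450 mg at t=0 h): 450·exp(−0.04077·39) = 91.752 mg/L
Dose 2 (85 mg at t=7 h): 85·exp(−0.04077·32) = 23.055 mg/L
Dose 3 (475 mg at t=14 h): 475·exp(−0.04077·25) = 171.397 mg/L
Dose 4 (345 mg at t=21 h): 345·exp(−0.04077·18) = 165.608 mg/L
Dose 5 (60 mg at t=28 h): 60·exp(−0.04077·11) = 38.315 mg/L
Dose 6 (275 mg at t=35 h): 275·exp(−0.04077·4) = 233.616 mg/L
C(39) = 91.752 + 23.055 + 171.397 + 165.608 + 38.315 + 233.616 = 723.743 mg/L

723.743 mg/L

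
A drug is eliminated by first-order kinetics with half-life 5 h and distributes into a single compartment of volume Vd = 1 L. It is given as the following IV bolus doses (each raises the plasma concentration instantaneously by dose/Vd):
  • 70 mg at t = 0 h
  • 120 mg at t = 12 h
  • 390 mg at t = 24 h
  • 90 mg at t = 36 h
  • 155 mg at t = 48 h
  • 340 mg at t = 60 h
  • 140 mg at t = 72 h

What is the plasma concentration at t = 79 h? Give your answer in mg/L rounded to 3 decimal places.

k = ln 2 / 5 = 0.13863 per h
Dose 1 (70 mg at t=0 h): 70·exp(−0.13863·79) = 0.001 mg/L
Dose 2 (120 mg at t=12 h): 120·exp(−0.13863·67) = 0.011 mg/L
Dose 3 (390 mg at t=24 h): 390·exp(−0.13863·55) = 0.190 mg/L
Dose 4 (90 mg at t=36 h): 90·exp(−0.13863·43) = 0.232 mg/L
Dose 5 (155 mg at t=48 h): 155·exp(−0.13863·31) = 2.108 mg/L
Dose 6 (340 mg at t=60 h): 340·exp(−0.13863·19) = 24.410 mg/L
Dose 7 (140 mg at t=72 h): 140·exp(−0.13863·7) = 53.050 mg/L
C(79) = 0.001 + 0.011 + 0.190 + 0.232 + 2.108 + 24.410 + 53.050 = 80.003 mg/L

80.003 mg/L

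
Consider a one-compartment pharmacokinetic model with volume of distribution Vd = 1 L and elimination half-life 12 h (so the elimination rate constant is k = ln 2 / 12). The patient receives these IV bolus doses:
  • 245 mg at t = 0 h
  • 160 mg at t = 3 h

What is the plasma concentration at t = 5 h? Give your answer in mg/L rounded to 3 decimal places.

k = ln 2 / 12 = 0.05776 per h
Dose 1 (245 mg at t=0 h): 245·exp(−0.05776·5) = 183.543 mg/L
Dose 2 (160 mg at t=3 h): 160·exp(−0.05776·2) = 142.544 mg/L
C(5) = 183.543 + 142.544 = 326.086 mg/L

326.086 mg/L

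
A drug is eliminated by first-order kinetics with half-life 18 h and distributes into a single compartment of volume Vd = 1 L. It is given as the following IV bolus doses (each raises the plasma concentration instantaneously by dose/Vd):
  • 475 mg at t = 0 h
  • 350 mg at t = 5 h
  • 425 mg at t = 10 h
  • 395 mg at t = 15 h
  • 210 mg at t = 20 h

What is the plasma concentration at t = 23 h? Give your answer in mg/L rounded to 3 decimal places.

k = ln 2 / 18 = 0.03851 per h
Dose 1 (475 mg at t=0 h): 475·exp(−0.03851·23) = 195.904 mg/L
Dose 2 (350 mg at t=5 h): 350·exp(−0.03851·18) = 175.000 mg/L
Dose 3 (425 mg at t=10 h): 425·exp(−0.03851·13) = 257.619 mg/L
Dose 4 (395 mg at t=15 h): 395·exp(−0.03851·8) = 290.273 mg/L
Dose 5 (210 mg at t=20 h): 210·exp(−0.03851·3) = 187.089 mg/L
C(23) = 195.904 + 175.000 + 257.619 + 290.273 + 187.089 = 1105.885 mg/L

1105.885 mg/L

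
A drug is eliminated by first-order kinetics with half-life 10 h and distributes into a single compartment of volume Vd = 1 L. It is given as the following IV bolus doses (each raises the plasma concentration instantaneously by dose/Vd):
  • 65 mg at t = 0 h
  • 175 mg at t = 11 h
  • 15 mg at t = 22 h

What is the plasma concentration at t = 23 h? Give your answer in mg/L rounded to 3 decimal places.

103.368 mg/L

k = ln 2 / 10 = 0.06931 per h
Dose 1 (65 mg at t=0 h): 65·exp(−0.06931·23) = 13.199 mg/L
Dose 2 (175 mg at t=11 h): 175·exp(−0.06931·12) = 76.173 mg/L
Dose 3 (15 mg at t=22 h): 15·exp(−0.06931·1) = 13.995 mg/L
C(23) = 13.199 + 76.173 + 13.995 = 103.368 mg/L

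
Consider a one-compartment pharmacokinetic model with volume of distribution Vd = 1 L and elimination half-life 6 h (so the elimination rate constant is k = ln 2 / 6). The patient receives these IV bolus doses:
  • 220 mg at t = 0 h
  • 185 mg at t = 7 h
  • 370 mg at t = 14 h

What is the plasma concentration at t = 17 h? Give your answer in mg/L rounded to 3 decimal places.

350.769 mg/L

k = ln 2 / 6 = 0.11552 per h
Dose 1 (220 mg at t=0 h): 220·exp(−0.11552·17) = 30.868 mg/L
Dose 2 (185 mg at t=7 h): 185·exp(−0.11552·10) = 58.271 mg/L
Dose 3 (370 mg at t=14 h): 370·exp(−0.11552·3) = 261.630 mg/L
C(17) = 30.868 + 58.271 + 261.630 = 350.769 mg/L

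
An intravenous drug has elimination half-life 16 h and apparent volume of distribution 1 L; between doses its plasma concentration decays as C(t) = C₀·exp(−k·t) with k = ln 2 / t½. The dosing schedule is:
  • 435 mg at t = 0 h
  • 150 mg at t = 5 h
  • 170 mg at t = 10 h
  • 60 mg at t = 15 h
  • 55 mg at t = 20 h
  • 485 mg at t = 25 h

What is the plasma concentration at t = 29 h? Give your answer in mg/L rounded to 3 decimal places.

k = ln 2 / 16 = 0.04332 per h
Dose 1 (435 mg at t=0 h): 435·exp(−0.04332·29) = 123.843 mg/L
Dose 2 (150 mg at t=5 h): 150·exp(−0.04332·24) = 53.033 mg/L
Dose 3 (170 mg at t=10 h): 170·exp(−0.04332·19) = 74.641 mg/L
Dose 4 (60 mg at t=15 h): 60·exp(−0.04332·14) = 32.715 mg/L
Dose 5 (55 mg at t=20 h): 55·exp(−0.04332·9) = 37.242 mg/L
Dose 6 (485 mg at t=25 h): 485·exp(−0.04332·4) = 407.835 mg/L
C(29) = 123.843 + 53.033 + 74.641 + 32.715 + 37.242 + 407.835 = 729.309 mg/L

729.309 mg/L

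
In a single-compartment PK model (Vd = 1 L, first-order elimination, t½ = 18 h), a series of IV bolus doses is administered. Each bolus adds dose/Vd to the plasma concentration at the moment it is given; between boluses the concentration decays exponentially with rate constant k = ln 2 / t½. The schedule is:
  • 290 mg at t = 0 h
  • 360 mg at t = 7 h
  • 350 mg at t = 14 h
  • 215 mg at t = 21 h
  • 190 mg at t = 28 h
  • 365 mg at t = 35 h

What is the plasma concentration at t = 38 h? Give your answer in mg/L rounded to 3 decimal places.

881.306 mg/L

k = ln 2 / 18 = 0.03851 per h
Dose 1 (290 mg at t=0 h): 290·exp(−0.03851·38) = 67.126 mg/L
Dose 2 (360 mg at t=7 h): 360·exp(−0.03851·31) = 109.109 mg/L
Dose 3 (350 mg at t=14 h): 350·exp(−0.03851·24) = 138.898 mg/L
Dose 4 (215 mg at t=21 h): 215·exp(−0.03851·17) = 111.720 mg/L
Dose 5 (190 mg at t=28 h): 190·exp(−0.03851·10) = 129.275 mg/L
Dose 6 (365 mg at t=35 h): 365·exp(−0.03851·3) = 325.178 mg/L
C(38) = 67.126 + 109.109 + 138.898 + 111.720 + 129.275 + 325.178 = 881.306 mg/L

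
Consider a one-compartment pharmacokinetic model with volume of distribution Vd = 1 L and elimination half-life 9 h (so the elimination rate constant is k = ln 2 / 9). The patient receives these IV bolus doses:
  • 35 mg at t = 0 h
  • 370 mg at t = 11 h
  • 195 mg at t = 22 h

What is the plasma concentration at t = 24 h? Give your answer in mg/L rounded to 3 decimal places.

308.625 mg/L

k = ln 2 / 9 = 0.07702 per h
Dose 1 (35 mg at t=0 h): 35·exp(−0.07702·24) = 5.512 mg/L
Dose 2 (370 mg at t=11 h): 370·exp(−0.07702·13) = 135.950 mg/L
Dose 3 (195 mg at t=22 h): 195·exp(−0.07702·2) = 167.163 mg/L
C(24) = 5.512 + 135.950 + 167.163 = 308.625 mg/L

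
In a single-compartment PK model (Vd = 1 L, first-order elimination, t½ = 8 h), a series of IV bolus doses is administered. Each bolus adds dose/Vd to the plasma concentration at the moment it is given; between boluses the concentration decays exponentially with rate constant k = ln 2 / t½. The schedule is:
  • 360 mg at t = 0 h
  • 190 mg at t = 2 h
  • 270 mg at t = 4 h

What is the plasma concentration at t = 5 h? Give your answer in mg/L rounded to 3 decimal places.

627.532 mg/L

k = ln 2 / 8 = 0.08664 per h
Dose 1 (360 mg at t=0 h): 360·exp(−0.08664·5) = 233.431 mg/L
Dose 2 (190 mg at t=2 h): 190·exp(−0.08664·3) = 146.510 mg/L
Dose 3 (270 mg at t=4 h): 270·exp(−0.08664·1) = 247.591 mg/L
C(5) = 233.431 + 146.510 + 247.591 = 627.532 mg/L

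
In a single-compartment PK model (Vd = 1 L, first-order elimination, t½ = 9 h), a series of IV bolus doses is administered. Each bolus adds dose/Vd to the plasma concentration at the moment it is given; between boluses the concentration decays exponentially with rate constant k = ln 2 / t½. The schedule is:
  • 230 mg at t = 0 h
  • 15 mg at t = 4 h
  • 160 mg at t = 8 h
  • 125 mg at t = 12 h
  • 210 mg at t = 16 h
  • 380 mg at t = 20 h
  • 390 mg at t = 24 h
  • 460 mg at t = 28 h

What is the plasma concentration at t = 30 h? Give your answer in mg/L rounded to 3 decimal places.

972.863 mg/L

k = ln 2 / 9 = 0.07702 per h
Dose 1 (230 mg at t=0 h): 230·exp(−0.07702·30) = 22.819 mg/L
Dose 2 (15 mg at t=4 h): 15·exp(−0.07702·26) = 2.025 mg/L
Dose 3 (160 mg at t=8 h): 160·exp(−0.07702·22) = 29.395 mg/L
Dose 4 (125 mg at t=12 h): 125·exp(−0.07702·18) = 31.250 mg/L
Dose 5 (210 mg at t=16 h): 210·exp(−0.07702·14) = 71.441 mg/L
Dose 6 (380 mg at t=20 h): 380·exp(−0.07702·10) = 175.916 mg/L
Dose 7 (390 mg at t=24 h): 390·exp(−0.07702·6) = 245.685 mg/L
Dose 8 (460 mg at t=28 h): 460·exp(−0.07702·2) = 394.332 mg/L
C(30) = 22.819 + 2.025 + 29.395 + 31.250 + 71.441 + 175.916 + 245.685 + 394.332 = 972.863 mg/L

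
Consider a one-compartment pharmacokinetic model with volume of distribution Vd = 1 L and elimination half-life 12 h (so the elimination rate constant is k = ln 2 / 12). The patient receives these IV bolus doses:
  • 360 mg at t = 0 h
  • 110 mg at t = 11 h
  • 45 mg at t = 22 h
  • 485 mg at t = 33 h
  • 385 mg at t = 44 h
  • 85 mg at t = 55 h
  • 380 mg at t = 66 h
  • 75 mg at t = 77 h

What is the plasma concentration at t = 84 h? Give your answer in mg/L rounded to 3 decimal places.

k = ln 2 / 12 = 0.05776 per h
Dose 1 (360 mg at t=0 h): 360·exp(−0.05776·84) = 2.813 mg/L
Dose 2 (110 mg at t=11 h): 110·exp(−0.05776·73) = 1.622 mg/L
Dose 3 (45 mg at t=22 h): 45·exp(−0.05776·62) = 1.253 mg/L
Dose 4 (485 mg at t=33 h): 485·exp(−0.05776·51) = 25.490 mg/L
Dose 5 (385 mg at t=44 h): 385·exp(−0.05776·40) = 38.197 mg/L
Dose 6 (85 mg at t=55 h): 85·exp(−0.05776·29) = 15.920 mg/L
Dose 7 (380 mg at t=66 h): 380·exp(−0.05776·18) = 134.350 mg/L
Dose 8 (75 mg at t=77 h): 75·exp(−0.05776·7) = 50.056 mg/L
C(84) = 2.813 + 1.622 + 1.253 + 25.490 + 38.197 + 15.920 + 134.350 + 50.056 = 269.700 mg/L

269.700 mg/L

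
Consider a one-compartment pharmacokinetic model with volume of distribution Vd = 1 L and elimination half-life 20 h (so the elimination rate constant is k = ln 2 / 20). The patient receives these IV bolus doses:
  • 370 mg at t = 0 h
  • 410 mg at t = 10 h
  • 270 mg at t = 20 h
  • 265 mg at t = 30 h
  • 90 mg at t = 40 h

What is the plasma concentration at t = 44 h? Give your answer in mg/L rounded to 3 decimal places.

565.719 mg/L

k = ln 2 / 20 = 0.03466 per h
Dose 1 (370 mg at t=0 h): 370·exp(−0.03466·44) = 80.526 mg/L
Dose 2 (410 mg at t=10 h): 410·exp(−0.03466·34) = 126.192 mg/L
Dose 3 (270 mg at t=20 h): 270·exp(−0.03466·24) = 117.524 mg/L
Dose 4 (265 mg at t=30 h): 265·exp(−0.03466·14) = 163.127 mg/L
Dose 5 (90 mg at t=40 h): 90·exp(−0.03466·4) = 78.350 mg/L
C(44) = 80.526 + 126.192 + 117.524 + 163.127 + 78.350 = 565.719 mg/L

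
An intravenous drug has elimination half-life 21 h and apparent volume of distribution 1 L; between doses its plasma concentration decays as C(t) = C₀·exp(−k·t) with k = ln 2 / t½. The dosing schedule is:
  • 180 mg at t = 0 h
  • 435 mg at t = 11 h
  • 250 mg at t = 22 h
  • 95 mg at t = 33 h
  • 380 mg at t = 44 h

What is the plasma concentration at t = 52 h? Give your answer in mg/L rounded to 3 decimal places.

580.178 mg/L

k = ln 2 / 21 = 0.03301 per h
Dose 1 (180 mg at t=0 h): 180·exp(−0.03301·52) = 32.349 mg/L
Dose 2 (435 mg at t=11 h): 435·exp(−0.03301·41) = 112.399 mg/L
Dose 3 (250 mg at t=22 h): 250·exp(−0.03301·30) = 92.875 mg/L
Dose 4 (95 mg at t=33 h): 95·exp(−0.03301·19) = 50.741 mg/L
Dose 5 (380 mg at t=44 h): 380·exp(−0.03301·8) = 291.814 mg/L
C(52) = 32.349 + 112.399 + 92.875 + 50.741 + 291.814 = 580.178 mg/L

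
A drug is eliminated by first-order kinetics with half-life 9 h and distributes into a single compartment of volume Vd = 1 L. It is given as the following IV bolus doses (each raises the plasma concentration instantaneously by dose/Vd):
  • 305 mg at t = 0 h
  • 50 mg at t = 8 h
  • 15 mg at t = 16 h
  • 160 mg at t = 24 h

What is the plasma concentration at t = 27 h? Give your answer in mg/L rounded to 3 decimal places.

k = ln 2 / 9 = 0.07702 per h
Dose 1 (305 mg at t=0 h): 305·exp(−0.07702·27) = 38.125 mg/L
Dose 2 (50 mg at t=8 h): 50·exp(−0.07702·19) = 11.573 mg/L
Dose 3 (15 mg at t=16 h): 15·exp(−0.07702·11) = 6.429 mg/L
Dose 4 (160 mg at t=24 h): 160·exp(−0.07702·3) = 126.992 mg/L
C(27) = 38.125 + 11.573 + 6.429 + 126.992 = 183.120 mg/L

183.120 mg/L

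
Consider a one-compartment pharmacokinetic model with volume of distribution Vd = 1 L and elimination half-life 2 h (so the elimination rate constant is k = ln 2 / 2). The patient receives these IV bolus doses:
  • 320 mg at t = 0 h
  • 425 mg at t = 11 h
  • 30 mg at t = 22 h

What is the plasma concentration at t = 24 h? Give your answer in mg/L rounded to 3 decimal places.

19.774 mg/L

k = ln 2 / 2 = 0.34657 per h
Dose 1 (320 mg at t=0 h): 320·exp(−0.34657·24) = 0.078 mg/L
Dose 2 (425 mg at t=11 h): 425·exp(−0.34657·13) = 4.696 mg/L
Dose 3 (30 mg at t=22 h): 30·exp(−0.34657·2) = 15.000 mg/L
C(24) = 0.078 + 4.696 + 15.000 = 19.774 mg/L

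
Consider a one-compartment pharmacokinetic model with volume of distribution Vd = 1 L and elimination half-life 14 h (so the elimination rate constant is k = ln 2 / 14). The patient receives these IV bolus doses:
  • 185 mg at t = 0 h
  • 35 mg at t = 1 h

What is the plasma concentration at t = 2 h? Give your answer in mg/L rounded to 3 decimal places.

200.868 mg/L

k = ln 2 / 14 = 0.04951 per h
Dose 1 (185 mg at t=0 h): 185·exp(−0.04951·2) = 167.559 mg/L
Dose 2 (35 mg at t=1 h): 35·exp(−0.04951·1) = 33.309 mg/L
C(2) = 167.559 + 33.309 = 200.868 mg/L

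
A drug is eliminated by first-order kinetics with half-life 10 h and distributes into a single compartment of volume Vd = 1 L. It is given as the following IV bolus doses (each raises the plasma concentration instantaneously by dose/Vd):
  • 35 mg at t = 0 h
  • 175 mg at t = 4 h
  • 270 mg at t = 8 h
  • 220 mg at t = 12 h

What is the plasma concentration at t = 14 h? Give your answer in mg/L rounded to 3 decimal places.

470.417 mg/L

k = ln 2 / 10 = 0.06931 per h
Dose 1 (35 mg at t=0 h): 35·exp(−0.06931·14) = 13.263 mg/L
Dose 2 (175 mg at t=4 h): 175·exp(−0.06931·10) = 87.500 mg/L
Dose 3 (270 mg at t=8 h): 270·exp(−0.06931·6) = 178.134 mg/L
Dose 4 (220 mg at t=12 h): 220·exp(−0.06931·2) = 191.521 mg/L
C(14) = 13.263 + 87.500 + 178.134 + 191.521 = 470.417 mg/L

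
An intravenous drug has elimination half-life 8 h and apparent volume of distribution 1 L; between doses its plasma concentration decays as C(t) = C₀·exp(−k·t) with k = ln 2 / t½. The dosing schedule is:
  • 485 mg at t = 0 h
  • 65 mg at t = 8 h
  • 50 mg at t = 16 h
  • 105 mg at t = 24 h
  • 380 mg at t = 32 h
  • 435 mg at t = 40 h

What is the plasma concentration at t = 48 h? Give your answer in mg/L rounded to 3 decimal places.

k = ln 2 / 8 = 0.08664 per h
Dose 1 (485 mg at t=0 h): 485·exp(−0.08664·48) = 7.578 mg/L
Dose 2 (65 mg at t=8 h): 65·exp(−0.08664·40) = 2.031 mg/L
Dose 3 (50 mg at t=16 h): 50·exp(−0.08664·32) = 3.125 mg/L
Dose 4 (105 mg at t=24 h): 105·exp(−0.08664·24) = 13.125 mg/L
Dose 5 (380 mg at t=32 h): 380·exp(−0.08664·16) = 95.000 mg/L
Dose 6 (435 mg at t=40 h): 435·exp(−0.08664·8) = 217.500 mg/L
C(48) = 7.578 + 2.031 + 3.125 + 13.125 + 95.000 + 217.500 = 338.359 mg/L

338.359 mg/L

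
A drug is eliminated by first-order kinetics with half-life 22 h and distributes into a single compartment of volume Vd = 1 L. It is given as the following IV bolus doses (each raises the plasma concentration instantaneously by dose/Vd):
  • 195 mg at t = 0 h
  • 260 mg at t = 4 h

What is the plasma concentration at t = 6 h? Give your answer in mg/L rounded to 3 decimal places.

k = ln 2 / 22 = 0.03151 per h
Dose 1 (195 mg at t=0 h): 195·exp(−0.03151·6) = 161.412 mg/L
Dose 2 (260 mg at t=4 h): 260·exp(−0.03151·2) = 244.122 mg/L
C(6) = 161.412 + 244.122 = 405.534 mg/L

405.534 mg/L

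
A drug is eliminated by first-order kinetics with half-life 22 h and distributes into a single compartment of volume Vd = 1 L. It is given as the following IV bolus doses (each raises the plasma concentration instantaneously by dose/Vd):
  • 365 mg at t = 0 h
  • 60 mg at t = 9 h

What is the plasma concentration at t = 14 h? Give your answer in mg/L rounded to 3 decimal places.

k = ln 2 / 22 = 0.03151 per h
Dose 1 (365 mg at t=0 h): 365·exp(−0.03151·14) = 234.816 mg/L
Dose 2 (60 mg at t=9 h): 60·exp(−0.03151·5) = 51.255 mg/L
C(14) = 234.816 + 51.255 = 286.071 mg/L

286.071 mg/L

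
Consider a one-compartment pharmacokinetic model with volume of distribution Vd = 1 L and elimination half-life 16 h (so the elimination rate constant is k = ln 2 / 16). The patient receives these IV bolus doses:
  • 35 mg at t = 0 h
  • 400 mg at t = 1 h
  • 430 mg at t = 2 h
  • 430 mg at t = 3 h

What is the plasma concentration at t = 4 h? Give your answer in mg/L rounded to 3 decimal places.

k = ln 2 / 16 = 0.04332 per h
Dose 1 (35 mg at t=0 h): 35·exp(−0.04332·4) = 29.431 mg/L
Dose 2 (400 mg at t=1 h): 400·exp(−0.04332·3) = 351.250 mg/L
Dose 3 (430 mg at t=2 h): 430·exp(−0.04332·2) = 394.312 mg/L
Dose 4 (430 mg at t=3 h): 430·exp(−0.04332·1) = 411.769 mg/L
C(4) = 29.431 + 351.250 + 394.312 + 411.769 = 1186.763 mg/L

1186.763 mg/L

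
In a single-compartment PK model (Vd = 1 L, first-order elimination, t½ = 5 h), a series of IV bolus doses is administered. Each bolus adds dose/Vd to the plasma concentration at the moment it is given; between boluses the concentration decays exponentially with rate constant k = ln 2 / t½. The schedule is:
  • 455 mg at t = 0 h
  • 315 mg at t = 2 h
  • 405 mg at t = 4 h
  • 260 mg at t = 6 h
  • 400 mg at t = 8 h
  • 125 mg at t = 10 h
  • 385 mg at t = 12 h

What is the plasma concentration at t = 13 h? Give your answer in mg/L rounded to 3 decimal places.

k = ln 2 / 5 = 0.13863 per h
Dose 1 (455 mg at t=0 h): 455·exp(−0.13863·13) = 75.047 mg/L
Dose 2 (315 mg at t=2 h): 315·exp(−0.13863·11) = 68.556 mg/L
Dose 3 (405 mg at t=4 h): 405·exp(−0.13863·9) = 116.306 mg/L
Dose 4 (260 mg at t=6 h): 260·exp(−0.13863·7) = 98.522 mg/L
Dose 5 (400 mg at t=8 h): 400·exp(−0.13863·5) = 200.000 mg/L
Dose 6 (125 mg at t=10 h): 125·exp(−0.13863·3) = 82.469 mg/L
Dose 7 (385 mg at t=12 h): 385·exp(−0.13863·1) = 335.162 mg/L
C(13) = 75.047 + 68.556 + 116.306 + 98.522 + 200.000 + 82.469 + 335.162 = 976.061 mg/L

976.061 mg/L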